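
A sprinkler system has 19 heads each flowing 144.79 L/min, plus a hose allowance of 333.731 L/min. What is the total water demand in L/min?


Sprinkler demand = 19 * 144.79 = 2751.01 L/min
Total = 2751.01 + 333.731 = 3084.741 L/min

3084.741 L/min


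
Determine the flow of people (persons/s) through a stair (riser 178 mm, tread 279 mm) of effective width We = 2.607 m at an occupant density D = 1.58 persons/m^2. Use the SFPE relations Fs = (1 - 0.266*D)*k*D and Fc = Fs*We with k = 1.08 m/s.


1 - 0.266*D = 1 - 0.266*1.58 = 0.57972
Fs = 0.57972 * 1.08 * 1.58 = 0.98923 persons/(s*m)
Fc = 0.98923 * 2.607 = 2.5789 persons/s

2.5789 persons/s


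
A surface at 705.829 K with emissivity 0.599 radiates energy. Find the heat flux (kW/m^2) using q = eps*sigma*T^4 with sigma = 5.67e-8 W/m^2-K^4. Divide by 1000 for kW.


T^4 = 2.4820e+11
q = 0.599 * 5.67e-8 * 2.4820e+11 / 1000 = 8.4296 kW/m^2

8.4296 kW/m^2


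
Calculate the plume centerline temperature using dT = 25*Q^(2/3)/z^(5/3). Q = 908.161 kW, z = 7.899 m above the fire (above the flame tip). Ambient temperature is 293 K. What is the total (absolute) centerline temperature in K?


Q^(2/3) = 93.780
z^(5/3) = 31.330
dT = 25 * 93.780 / 31.330 = 74.833 K
T = 293 + 74.833 = 367.83 K

367.83 K


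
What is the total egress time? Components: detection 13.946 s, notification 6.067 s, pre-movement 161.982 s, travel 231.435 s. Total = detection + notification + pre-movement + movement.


Total = 13.946 + 6.067 + 161.982 + 231.435 = 413.43 s

413.43 s


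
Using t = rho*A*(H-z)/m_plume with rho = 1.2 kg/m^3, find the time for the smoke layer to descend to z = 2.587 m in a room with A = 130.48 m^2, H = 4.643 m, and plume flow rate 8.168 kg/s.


H - z = 2.056 m
t = 1.2 * 130.48 * 2.056 / 8.168 = 39.412 s

39.412 s


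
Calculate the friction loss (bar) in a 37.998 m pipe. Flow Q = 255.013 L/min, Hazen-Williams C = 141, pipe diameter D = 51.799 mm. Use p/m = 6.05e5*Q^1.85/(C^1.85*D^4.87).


Q^1.85 = 28323
C^1.85 = 9463.6
D^4.87 = 2.2323e+08
p/m = 0.0081114 bar/m
p_total = 0.0081114 * 37.998 = 0.30822 bar

0.30822 bar


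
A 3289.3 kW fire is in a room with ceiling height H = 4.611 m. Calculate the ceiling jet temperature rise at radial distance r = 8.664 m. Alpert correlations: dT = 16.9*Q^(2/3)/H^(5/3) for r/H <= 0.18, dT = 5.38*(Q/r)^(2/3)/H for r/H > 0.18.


r/H = 8.664 / 4.611 = 1.8790
r/H > 0.18, so dT = 5.38*(Q/r)^(2/3)/H
Q/r = 379.65
(Q/r)^(2/3) = 52.431
dT = 5.38 * 52.431 / 4.611 = 61.175 K

61.175 K


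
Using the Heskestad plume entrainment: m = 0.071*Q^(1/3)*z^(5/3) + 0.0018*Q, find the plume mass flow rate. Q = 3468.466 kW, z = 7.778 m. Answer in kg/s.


Q^(1/3) = 15.137
z^(5/3) = 30.534
First term = 0.071 * 15.137 * 30.534 = 32.816
Second term = 0.0018 * 3468.466 = 6.2432
m = 39.059 kg/s

39.059 kg/s


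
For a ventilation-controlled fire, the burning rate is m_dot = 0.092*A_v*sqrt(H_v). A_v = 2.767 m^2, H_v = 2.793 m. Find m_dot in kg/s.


sqrt(H_v) = 1.6712
m_dot = 0.092 * 2.767 * 1.6712 = 0.42543 kg/s

0.42543 kg/s


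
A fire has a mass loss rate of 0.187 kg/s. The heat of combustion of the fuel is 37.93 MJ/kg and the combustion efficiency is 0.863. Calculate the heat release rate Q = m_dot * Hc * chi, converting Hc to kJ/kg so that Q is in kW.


Hc = 37.93 MJ/kg = 37.93 * 1000 kJ/kg = 37930 kJ/kg
Q = 0.187 kg/s * 37930 kJ/kg * 0.863 = 6121.2 kW

6121.2 kW


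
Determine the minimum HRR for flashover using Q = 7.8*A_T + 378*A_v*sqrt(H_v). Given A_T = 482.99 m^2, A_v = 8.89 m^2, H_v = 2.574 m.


7.8*A_T = 3767.322
sqrt(H_v) = 1.6044
378*A_v*sqrt(H_v) = 5391.4
Q = 3767.322 + 5391.4 = 9158.7 kW

9158.7 kW


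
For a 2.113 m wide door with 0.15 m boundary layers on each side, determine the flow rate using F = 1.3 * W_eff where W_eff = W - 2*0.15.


W_eff = 2.113 - 0.30 = 1.813 m
F = 1.3 * 1.813 = 2.3569 persons/s

2.3569 persons/s


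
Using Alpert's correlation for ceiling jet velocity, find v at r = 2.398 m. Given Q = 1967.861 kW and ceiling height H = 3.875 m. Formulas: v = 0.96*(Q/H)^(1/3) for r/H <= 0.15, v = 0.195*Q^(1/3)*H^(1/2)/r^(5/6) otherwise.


r/H = 2.398 / 3.875 = 0.61884
r/H > 0.15, so v = 0.195*Q^(1/3)*H^(1/2)/r^(5/6)
Q^(1/3) = 12.531
H^(1/2) = 1.9685
r^(5/6) = 2.0727
v = 0.195 * 12.531 * 1.9685 / 2.0727 = 2.3207 m/s

2.3207 m/s


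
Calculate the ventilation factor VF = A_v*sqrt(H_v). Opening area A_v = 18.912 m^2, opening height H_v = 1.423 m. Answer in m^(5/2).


sqrt(H_v) = 1.1929
VF = 18.912 * 1.1929 = 22.560 m^(5/2)

22.560 m^(5/2)


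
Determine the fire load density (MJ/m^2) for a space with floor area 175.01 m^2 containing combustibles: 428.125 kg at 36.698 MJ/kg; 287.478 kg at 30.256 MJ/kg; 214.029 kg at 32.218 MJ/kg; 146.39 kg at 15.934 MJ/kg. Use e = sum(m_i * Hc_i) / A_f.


Total energy = 428.125*36.698 + 287.478*30.256 + 214.029*32.218 + 146.39*15.934
= 15711.33 + 8697.934 + 6895.586 + 2332.578
= 33637.43 MJ
e = 33637.43 / 175.01 = 192.20 MJ/m^2

192.20 MJ/m^2


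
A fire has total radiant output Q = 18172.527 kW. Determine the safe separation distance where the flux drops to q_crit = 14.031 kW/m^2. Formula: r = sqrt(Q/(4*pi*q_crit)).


4*pi*q_crit = 176.32
Q/(4*pi*q_crit) = 103.07
r = sqrt(103.07) = 10.152 m

10.152 m


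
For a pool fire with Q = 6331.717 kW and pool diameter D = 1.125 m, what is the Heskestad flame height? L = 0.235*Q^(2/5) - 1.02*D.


Q^(2/5) = 33.160
0.235 * Q^(2/5) = 7.7925
1.02 * D = 1.1475
L = 6.6450 m

6.6450 m


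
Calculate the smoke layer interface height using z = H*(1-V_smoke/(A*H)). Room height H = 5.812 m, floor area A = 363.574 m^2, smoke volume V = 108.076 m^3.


V/(A*H) = 0.051146
1 - 0.051146 = 0.94885
z = 5.812 * 0.94885 = 5.5147 m

5.5147 m


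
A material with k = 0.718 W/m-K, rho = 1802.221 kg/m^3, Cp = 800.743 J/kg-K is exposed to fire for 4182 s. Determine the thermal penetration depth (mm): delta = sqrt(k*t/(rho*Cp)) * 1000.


alpha = 0.718 / (1802.221 * 800.743) = 4.9753e-07 m^2/s
alpha * t = 0.0020807
delta = sqrt(0.0020807) * 1000 = 45.615 mm

45.615 mm


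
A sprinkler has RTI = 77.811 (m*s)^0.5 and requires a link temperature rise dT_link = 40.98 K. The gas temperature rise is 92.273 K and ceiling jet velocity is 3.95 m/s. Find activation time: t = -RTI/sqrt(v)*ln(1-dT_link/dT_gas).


dT_link/dT_gas = 0.44412
ln(1 - 0.44412) = -0.58720
t = -77.811 / sqrt(3.95) * -0.58720 = 22.989 s

22.989 s


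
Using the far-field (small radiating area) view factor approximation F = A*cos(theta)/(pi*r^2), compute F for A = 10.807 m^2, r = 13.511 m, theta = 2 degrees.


cos(2 deg) = 0.99939
pi*r^2 = 573.49
F = 10.807 * 0.99939 / 573.49 = 0.018833

0.018833


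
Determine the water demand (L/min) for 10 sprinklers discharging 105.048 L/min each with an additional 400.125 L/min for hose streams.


Sprinkler demand = 10 * 105.048 = 1050.48 L/min
Total = 1050.48 + 400.125 = 1450.605 L/min

1450.605 L/min


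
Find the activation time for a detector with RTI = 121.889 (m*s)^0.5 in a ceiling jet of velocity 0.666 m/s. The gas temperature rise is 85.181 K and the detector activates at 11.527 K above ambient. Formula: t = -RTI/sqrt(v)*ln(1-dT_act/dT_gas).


dT_act/dT_gas = 0.13532
ln(1 - 0.13532) = -0.14540
t = -121.889 / sqrt(0.666) * -0.14540 = 21.717 s

21.717 s


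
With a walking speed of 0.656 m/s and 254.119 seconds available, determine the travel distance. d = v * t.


d = 0.656 * 254.119 = 166.70 m

166.70 m


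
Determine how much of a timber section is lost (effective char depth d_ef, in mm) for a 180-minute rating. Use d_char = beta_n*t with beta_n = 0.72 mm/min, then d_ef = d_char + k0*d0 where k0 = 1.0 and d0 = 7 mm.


d_char = 0.72 * 180 = 129.6 mm
d_ef = 129.6 + 1.0*7 = 136.6 mm

136.6 mm


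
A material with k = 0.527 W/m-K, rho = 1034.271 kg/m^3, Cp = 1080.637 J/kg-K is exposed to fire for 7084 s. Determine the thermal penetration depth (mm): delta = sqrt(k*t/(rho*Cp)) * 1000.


alpha = 0.527 / (1034.271 * 1080.637) = 4.7152e-07 m^2/s
alpha * t = 0.0033402
delta = sqrt(0.0033402) * 1000 = 57.795 mm

57.795 mm


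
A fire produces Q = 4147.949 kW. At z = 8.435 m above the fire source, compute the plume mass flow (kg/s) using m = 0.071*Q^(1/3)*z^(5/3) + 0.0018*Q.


Q^(1/3) = 16.067
z^(5/3) = 34.952
First term = 0.071 * 16.067 * 34.952 = 39.873
Second term = 0.0018 * 4147.949 = 7.4663
m = 47.339 kg/s

47.339 kg/s


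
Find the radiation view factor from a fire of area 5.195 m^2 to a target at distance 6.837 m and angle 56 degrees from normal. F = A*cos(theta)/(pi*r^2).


cos(56 deg) = 0.55919
pi*r^2 = 146.85
F = 5.195 * 0.55919 / 146.85 = 0.019782

0.019782


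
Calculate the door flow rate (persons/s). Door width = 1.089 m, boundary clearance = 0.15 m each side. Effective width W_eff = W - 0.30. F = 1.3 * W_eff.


W_eff = 1.089 - 0.30 = 0.789 m
F = 1.3 * 0.789 = 1.0257 persons/s

1.0257 persons/s


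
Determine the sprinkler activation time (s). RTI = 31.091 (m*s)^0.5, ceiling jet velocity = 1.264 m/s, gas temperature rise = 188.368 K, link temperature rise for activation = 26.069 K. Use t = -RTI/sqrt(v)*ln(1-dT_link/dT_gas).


dT_link/dT_gas = 0.13839
ln(1 - 0.13839) = -0.14896
t = -31.091 / sqrt(1.264) * -0.14896 = 4.1193 s

4.1193 s


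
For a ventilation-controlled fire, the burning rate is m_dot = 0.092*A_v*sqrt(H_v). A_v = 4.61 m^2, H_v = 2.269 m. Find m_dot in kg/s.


sqrt(H_v) = 1.5063
m_dot = 0.092 * 4.61 * 1.5063 = 0.63886 kg/s

0.63886 kg/s


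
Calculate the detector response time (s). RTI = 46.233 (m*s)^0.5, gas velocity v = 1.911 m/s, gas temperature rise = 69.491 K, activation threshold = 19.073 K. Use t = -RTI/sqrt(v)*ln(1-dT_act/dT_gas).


dT_act/dT_gas = 0.27447
ln(1 - 0.27447) = -0.32085
t = -46.233 / sqrt(1.911) * -0.32085 = 10.731 s

10.731 s


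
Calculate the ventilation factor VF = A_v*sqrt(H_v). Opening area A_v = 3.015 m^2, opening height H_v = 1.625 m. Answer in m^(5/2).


sqrt(H_v) = 1.2748
VF = 3.015 * 1.2748 = 3.8434 m^(5/2)

3.8434 m^(5/2)


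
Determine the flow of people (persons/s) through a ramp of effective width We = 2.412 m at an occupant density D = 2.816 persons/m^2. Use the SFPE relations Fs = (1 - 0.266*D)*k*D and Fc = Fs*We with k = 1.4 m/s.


1 - 0.266*D = 1 - 0.266*2.816 = 0.25094
Fs = 0.25094 * 1.4 * 2.816 = 0.98932 persons/(s*m)
Fc = 0.98932 * 2.412 = 2.3862 persons/s

2.3862 persons/s


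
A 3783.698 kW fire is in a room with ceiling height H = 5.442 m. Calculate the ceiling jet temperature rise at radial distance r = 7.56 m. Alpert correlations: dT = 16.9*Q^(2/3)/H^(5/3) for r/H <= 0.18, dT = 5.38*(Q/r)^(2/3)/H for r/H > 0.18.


r/H = 7.56 / 5.442 = 1.3892
r/H > 0.18, so dT = 5.38*(Q/r)^(2/3)/H
Q/r = 500.49
(Q/r)^(2/3) = 63.037
dT = 5.38 * 63.037 / 5.442 = 62.319 K

62.319 K


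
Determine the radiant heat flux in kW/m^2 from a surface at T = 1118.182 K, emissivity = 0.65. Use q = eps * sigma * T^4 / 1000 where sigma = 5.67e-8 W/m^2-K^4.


T^4 = 1.5633e+12
q = 0.65 * 5.67e-8 * 1.5633e+12 / 1000 = 57.616 kW/m^2

57.616 kW/m^2


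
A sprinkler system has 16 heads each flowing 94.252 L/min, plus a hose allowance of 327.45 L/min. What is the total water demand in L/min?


Sprinkler demand = 16 * 94.252 = 1508.032 L/min
Total = 1508.032 + 327.45 = 1835.482 L/min

1835.482 L/min


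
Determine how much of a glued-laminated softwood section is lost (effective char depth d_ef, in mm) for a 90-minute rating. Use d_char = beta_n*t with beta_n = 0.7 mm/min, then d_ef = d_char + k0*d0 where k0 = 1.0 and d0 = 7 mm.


d_char = 0.7 * 90 = 63 mm
d_ef = 63 + 1.0*7 = 70 mm

70 mm


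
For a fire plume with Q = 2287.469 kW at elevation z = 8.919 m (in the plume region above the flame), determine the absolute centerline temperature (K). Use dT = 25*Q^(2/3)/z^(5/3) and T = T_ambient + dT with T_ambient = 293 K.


Q^(2/3) = 173.61
z^(5/3) = 38.358
dT = 25 * 173.61 / 38.358 = 113.15 K
T = 293 + 113.15 = 406.15 K

406.15 K


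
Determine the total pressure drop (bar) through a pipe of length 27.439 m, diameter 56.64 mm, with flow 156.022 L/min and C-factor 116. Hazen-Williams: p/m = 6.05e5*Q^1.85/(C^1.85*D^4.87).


Q^1.85 = 11413
C^1.85 = 6595.5
D^4.87 = 3.4491e+08
p/m = 0.0030352 bar/m
p_total = 0.0030352 * 27.439 = 0.083284 bar

0.083284 bar


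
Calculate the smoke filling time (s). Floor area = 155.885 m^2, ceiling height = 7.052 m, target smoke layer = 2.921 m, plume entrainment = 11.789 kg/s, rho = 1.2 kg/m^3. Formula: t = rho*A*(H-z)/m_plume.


H - z = 4.131 m
t = 1.2 * 155.885 * 4.131 / 11.789 = 65.549 s

65.549 s


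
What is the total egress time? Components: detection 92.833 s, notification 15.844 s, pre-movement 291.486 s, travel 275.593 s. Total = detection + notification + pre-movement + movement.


Total = 92.833 + 15.844 + 291.486 + 275.593 = 675.756 s

675.756 s


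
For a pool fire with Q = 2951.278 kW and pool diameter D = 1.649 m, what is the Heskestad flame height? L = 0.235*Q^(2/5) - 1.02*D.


Q^(2/5) = 24.435
0.235 * Q^(2/5) = 5.7421
1.02 * D = 1.6820
L = 4.0601 m

4.0601 m


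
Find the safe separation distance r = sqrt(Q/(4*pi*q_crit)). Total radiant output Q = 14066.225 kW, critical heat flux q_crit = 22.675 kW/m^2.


4*pi*q_crit = 284.94
Q/(4*pi*q_crit) = 49.365
r = sqrt(49.365) = 7.0260 m

7.0260 m


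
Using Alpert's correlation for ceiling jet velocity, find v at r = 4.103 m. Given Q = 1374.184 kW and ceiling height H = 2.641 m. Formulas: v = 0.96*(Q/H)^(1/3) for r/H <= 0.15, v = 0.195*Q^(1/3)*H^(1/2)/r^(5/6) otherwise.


r/H = 4.103 / 2.641 = 1.5536
r/H > 0.15, so v = 0.195*Q^(1/3)*H^(1/2)/r^(5/6)
Q^(1/3) = 11.118
H^(1/2) = 1.6251
r^(5/6) = 3.2428
v = 0.195 * 11.118 * 1.6251 / 3.2428 = 1.0865 m/s

1.0865 m/s


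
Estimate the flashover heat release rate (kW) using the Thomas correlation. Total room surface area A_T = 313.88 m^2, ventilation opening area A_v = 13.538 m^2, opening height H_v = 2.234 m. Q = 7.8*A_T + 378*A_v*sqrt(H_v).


7.8*A_T = 2448.264
sqrt(H_v) = 1.4947
378*A_v*sqrt(H_v) = 7648.7
Q = 2448.264 + 7648.7 = 10097 kW

10097 kW


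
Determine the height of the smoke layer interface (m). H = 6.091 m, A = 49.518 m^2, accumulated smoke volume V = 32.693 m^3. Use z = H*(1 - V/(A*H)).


V/(A*H) = 0.10839
1 - 0.10839 = 0.89161
z = 6.091 * 0.89161 = 5.4308 m

5.4308 m


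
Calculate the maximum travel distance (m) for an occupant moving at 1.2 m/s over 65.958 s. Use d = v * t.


d = 1.2 * 65.958 = 79.150 m

79.150 m


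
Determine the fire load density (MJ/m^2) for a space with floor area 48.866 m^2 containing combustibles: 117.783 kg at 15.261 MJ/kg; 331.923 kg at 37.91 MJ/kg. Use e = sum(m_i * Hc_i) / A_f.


Total energy = 117.783*15.261 + 331.923*37.91
= 1797.486 + 12583.20
= 14380.69 MJ
e = 14380.69 / 48.866 = 294.29 MJ/m^2

294.29 MJ/m^2


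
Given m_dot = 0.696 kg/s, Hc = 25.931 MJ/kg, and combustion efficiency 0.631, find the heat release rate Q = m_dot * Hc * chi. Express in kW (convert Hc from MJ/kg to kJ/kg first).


Hc = 25.931 MJ/kg = 25.931 * 1000 kJ/kg = 25931 kJ/kg
Q = 0.696 kg/s * 25931 kJ/kg * 0.631 = 11388 kW

11388 kW


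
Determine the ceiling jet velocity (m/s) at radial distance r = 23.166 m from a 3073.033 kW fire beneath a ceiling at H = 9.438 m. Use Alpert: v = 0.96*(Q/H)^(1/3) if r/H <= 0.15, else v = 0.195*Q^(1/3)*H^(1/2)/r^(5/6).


r/H = 23.166 / 9.438 = 2.4545
r/H > 0.15, so v = 0.195*Q^(1/3)*H^(1/2)/r^(5/6)
Q^(1/3) = 14.539
H^(1/2) = 3.0721
r^(5/6) = 13.721
v = 0.195 * 14.539 * 3.0721 / 13.721 = 0.63478 m/s

0.63478 m/s


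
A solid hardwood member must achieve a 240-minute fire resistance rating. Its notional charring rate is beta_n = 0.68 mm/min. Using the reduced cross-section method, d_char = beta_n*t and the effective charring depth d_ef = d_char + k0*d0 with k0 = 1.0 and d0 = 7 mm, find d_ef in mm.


d_char = 0.68 * 240 = 163.2 mm
d_ef = 163.2 + 1.0*7 = 170.2 mm

170.2 mm


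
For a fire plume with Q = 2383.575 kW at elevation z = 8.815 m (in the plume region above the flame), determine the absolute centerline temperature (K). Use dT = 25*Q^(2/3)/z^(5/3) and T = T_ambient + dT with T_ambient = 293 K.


Q^(2/3) = 178.44
z^(5/3) = 37.616
dT = 25 * 178.44 / 37.616 = 118.59 K
T = 293 + 118.59 = 411.59 K

411.59 K


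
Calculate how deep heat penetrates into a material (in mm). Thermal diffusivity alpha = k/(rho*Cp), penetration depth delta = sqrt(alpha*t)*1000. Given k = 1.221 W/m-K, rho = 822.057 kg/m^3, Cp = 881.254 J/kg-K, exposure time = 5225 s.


alpha = 1.221 / (822.057 * 881.254) = 1.6854e-06 m^2/s
alpha * t = 0.0088064
delta = sqrt(0.0088064) * 1000 = 93.842 mm

93.842 mm


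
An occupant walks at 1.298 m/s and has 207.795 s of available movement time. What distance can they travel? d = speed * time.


d = 1.298 * 207.795 = 269.72 m

269.72 m


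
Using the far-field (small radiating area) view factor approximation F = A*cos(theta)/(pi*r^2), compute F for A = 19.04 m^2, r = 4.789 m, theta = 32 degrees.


cos(32 deg) = 0.84805
pi*r^2 = 72.051
F = 19.04 * 0.84805 / 72.051 = 0.22410

0.22410


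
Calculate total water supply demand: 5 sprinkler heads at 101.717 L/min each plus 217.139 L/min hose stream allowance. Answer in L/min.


Sprinkler demand = 5 * 101.717 = 508.585 L/min
Total = 508.585 + 217.139 = 725.724 L/min

725.724 L/min


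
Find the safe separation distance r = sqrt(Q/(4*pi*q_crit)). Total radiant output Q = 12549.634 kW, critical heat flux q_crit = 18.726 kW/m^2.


4*pi*q_crit = 235.32
Q/(4*pi*q_crit) = 53.331
r = sqrt(53.331) = 7.3028 m

7.3028 m


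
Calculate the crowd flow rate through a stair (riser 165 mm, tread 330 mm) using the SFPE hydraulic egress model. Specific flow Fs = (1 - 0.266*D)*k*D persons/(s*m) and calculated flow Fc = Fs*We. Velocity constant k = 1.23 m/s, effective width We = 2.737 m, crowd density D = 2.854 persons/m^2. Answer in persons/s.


1 - 0.266*D = 1 - 0.266*2.854 = 0.24084
Fs = 0.24084 * 1.23 * 2.854 = 0.84544 persons/(s*m)
Fc = 0.84544 * 2.737 = 2.3140 persons/s

2.3140 persons/s


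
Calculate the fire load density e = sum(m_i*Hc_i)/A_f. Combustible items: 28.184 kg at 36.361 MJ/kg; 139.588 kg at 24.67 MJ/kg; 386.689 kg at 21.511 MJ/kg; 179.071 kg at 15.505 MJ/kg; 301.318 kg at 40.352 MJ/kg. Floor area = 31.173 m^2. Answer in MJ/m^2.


Total energy = 28.184*36.361 + 139.588*24.67 + 386.689*21.511 + 179.071*15.505 + 301.318*40.352
= 1024.798 + 3443.636 + 8318.067 + 2776.496 + 12158.78
= 27721.78 MJ
e = 27721.78 / 31.173 = 889.29 MJ/m^2

889.29 MJ/m^2


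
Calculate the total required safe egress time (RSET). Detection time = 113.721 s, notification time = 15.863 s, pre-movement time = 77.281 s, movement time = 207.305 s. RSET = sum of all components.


Total = 113.721 + 15.863 + 77.281 + 207.305 = 414.17 s

414.17 s


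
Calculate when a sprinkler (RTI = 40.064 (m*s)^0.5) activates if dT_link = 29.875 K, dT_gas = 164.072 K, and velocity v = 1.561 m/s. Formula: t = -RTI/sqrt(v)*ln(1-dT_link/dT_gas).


dT_link/dT_gas = 0.18208
ln(1 - 0.18208) = -0.20100
t = -40.064 / sqrt(1.561) * -0.20100 = 6.4453 s

6.4453 s


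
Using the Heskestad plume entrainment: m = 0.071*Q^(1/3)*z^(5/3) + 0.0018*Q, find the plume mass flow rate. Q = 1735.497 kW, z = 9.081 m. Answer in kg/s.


Q^(1/3) = 12.017
z^(5/3) = 39.527
First term = 0.071 * 12.017 * 39.527 = 33.725
Second term = 0.0018 * 1735.497 = 3.1239
m = 36.849 kg/s

36.849 kg/s


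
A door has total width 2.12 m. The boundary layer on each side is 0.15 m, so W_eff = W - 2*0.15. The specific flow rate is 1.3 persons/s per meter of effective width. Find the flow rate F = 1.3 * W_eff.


W_eff = 2.12 - 0.30 = 1.82 m
F = 1.3 * 1.82 = 2.366 persons/s

2.366 persons/s


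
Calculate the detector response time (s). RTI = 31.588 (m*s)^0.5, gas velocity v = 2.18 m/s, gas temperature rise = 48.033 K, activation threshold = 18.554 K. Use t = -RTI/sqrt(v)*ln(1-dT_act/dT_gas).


dT_act/dT_gas = 0.38628
ln(1 - 0.38628) = -0.48821
t = -31.588 / sqrt(2.18) * -0.48821 = 10.445 s

10.445 s


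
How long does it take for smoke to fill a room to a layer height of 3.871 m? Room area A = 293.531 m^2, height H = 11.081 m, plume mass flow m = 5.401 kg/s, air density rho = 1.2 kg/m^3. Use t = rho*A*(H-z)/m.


H - z = 7.21 m
t = 1.2 * 293.531 * 7.21 / 5.401 = 470.21 s

470.21 s


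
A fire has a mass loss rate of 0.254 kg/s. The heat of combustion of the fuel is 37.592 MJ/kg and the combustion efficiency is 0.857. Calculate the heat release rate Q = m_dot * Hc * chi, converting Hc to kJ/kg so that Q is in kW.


Hc = 37.592 MJ/kg = 37.592 * 1000 kJ/kg = 37592 kJ/kg
Q = 0.254 kg/s * 37592 kJ/kg * 0.857 = 8183.0 kW

8183.0 kW


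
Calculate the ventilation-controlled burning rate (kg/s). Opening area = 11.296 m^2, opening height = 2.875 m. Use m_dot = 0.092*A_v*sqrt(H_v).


sqrt(H_v) = 1.6956
m_dot = 0.092 * 11.296 * 1.6956 = 1.7621 kg/s

1.7621 kg/s


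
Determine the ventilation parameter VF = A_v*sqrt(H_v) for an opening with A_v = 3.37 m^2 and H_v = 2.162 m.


sqrt(H_v) = 1.4704
VF = 3.37 * 1.4704 = 4.9552 m^(5/2)

4.9552 m^(5/2)


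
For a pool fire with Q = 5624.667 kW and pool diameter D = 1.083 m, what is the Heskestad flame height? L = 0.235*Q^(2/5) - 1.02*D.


Q^(2/5) = 31.626
0.235 * Q^(2/5) = 7.4320
1.02 * D = 1.1047
L = 6.3274 m

6.3274 m


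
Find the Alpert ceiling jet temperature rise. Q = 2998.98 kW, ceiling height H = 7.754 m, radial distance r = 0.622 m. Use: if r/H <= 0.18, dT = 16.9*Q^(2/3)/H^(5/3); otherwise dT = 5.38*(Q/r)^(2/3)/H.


r/H = 0.622 / 7.754 = 0.080217
r/H <= 0.18, so dT = 16.9*Q^(2/3)/H^(5/3)
Q^(2/3) = 207.96
H^(5/3) = 30.377
dT = 16.9 * 207.96 / 30.377 = 115.70 K

115.70 K


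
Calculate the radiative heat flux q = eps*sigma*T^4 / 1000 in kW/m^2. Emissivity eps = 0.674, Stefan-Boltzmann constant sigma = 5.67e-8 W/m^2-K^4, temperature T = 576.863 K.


T^4 = 1.1074e+11
q = 0.674 * 5.67e-8 * 1.1074e+11 / 1000 = 4.2319 kW/m^2

4.2319 kW/m^2


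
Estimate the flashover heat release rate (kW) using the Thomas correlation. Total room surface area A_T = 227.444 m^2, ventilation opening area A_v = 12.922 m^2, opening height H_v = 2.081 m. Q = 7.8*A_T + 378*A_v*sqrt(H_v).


7.8*A_T = 1774.1
sqrt(H_v) = 1.4426
378*A_v*sqrt(H_v) = 7046.2
Q = 1774.1 + 7046.2 = 8820.3 kW

8820.3 kW


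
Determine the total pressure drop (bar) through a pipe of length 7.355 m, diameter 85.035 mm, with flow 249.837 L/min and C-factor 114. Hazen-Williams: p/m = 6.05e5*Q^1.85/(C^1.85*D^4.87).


Q^1.85 = 27269
C^1.85 = 6386.7
D^4.87 = 2.4954e+09
p/m = 0.0010352 bar/m
p_total = 0.0010352 * 7.355 = 0.0076136 bar

0.0076136 bar


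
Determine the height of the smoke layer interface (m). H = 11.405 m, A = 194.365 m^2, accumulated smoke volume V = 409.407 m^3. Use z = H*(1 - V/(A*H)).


V/(A*H) = 0.18469
1 - 0.18469 = 0.81531
z = 11.405 * 0.81531 = 9.2986 m

9.2986 m


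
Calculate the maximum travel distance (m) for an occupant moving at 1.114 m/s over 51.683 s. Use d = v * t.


d = 1.114 * 51.683 = 57.575 m

57.575 m


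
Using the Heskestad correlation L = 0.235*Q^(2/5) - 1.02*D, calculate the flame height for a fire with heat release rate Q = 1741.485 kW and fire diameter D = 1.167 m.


Q^(2/5) = 19.786
0.235 * Q^(2/5) = 4.6498
1.02 * D = 1.1903
L = 3.4595 m

3.4595 m


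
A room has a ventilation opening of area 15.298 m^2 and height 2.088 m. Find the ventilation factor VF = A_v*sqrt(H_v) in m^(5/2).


sqrt(H_v) = 1.4450
VF = 15.298 * 1.4450 = 22.105 m^(5/2)

22.105 m^(5/2)


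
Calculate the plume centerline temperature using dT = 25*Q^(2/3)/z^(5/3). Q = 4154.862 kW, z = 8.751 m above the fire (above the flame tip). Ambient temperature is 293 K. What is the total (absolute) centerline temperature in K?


Q^(2/3) = 258.45
z^(5/3) = 37.162
dT = 25 * 258.45 / 37.162 = 173.87 K
T = 293 + 173.87 = 466.87 K

466.87 K


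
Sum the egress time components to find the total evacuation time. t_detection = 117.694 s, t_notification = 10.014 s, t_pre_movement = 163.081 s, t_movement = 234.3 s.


Total = 117.694 + 10.014 + 163.081 + 234.3 = 525.089 s

525.089 s


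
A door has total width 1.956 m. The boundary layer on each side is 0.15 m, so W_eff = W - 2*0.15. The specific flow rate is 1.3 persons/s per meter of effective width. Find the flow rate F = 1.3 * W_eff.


W_eff = 1.956 - 0.30 = 1.656 m
F = 1.3 * 1.656 = 2.1528 persons/s

2.1528 persons/s


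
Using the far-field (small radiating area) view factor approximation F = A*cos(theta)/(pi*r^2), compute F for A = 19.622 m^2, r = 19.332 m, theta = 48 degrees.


cos(48 deg) = 0.66913
pi*r^2 = 1174.1
F = 19.622 * 0.66913 / 1174.1 = 0.011183

0.011183


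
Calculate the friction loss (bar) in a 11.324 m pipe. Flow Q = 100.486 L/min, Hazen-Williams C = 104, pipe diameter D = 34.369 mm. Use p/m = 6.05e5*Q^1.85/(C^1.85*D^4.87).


Q^1.85 = 5057.0
C^1.85 = 5389.0
D^4.87 = 3.0278e+07
p/m = 0.018750 bar/m
p_total = 0.018750 * 11.324 = 0.21233 bar

0.21233 bar


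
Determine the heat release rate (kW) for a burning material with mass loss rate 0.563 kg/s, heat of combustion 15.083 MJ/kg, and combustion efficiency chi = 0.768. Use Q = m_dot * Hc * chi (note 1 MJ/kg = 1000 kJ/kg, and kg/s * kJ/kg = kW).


Hc = 15.083 MJ/kg = 15.083 * 1000 kJ/kg = 15083 kJ/kg
Q = 0.563 kg/s * 15083 kJ/kg * 0.768 = 6521.6 kW

6521.6 kW


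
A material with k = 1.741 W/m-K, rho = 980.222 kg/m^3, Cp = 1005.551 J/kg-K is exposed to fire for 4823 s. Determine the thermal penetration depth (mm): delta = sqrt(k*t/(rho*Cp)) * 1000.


alpha = 1.741 / (980.222 * 1005.551) = 1.7663e-06 m^2/s
alpha * t = 0.0085190
delta = sqrt(0.0085190) * 1000 = 92.298 mm

92.298 mm


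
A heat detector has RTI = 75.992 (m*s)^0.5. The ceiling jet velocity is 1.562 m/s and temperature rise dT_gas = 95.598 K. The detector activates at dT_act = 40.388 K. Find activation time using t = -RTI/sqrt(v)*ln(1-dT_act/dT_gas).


dT_act/dT_gas = 0.42248
ln(1 - 0.42248) = -0.54901
t = -75.992 / sqrt(1.562) * -0.54901 = 33.382 s

33.382 s


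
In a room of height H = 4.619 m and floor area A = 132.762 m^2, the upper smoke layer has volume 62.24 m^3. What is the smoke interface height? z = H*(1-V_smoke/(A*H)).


V/(A*H) = 0.10150
1 - 0.10150 = 0.89850
z = 4.619 * 0.89850 = 4.1502 m

4.1502 m


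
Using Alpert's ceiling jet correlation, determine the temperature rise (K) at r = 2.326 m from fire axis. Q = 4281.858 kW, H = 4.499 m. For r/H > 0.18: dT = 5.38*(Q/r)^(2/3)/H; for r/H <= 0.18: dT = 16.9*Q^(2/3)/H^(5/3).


r/H = 2.326 / 4.499 = 0.51700
r/H > 0.18, so dT = 5.38*(Q/r)^(2/3)/H
Q/r = 1840.9
(Q/r)^(2/3) = 150.20
dT = 5.38 * 150.20 / 4.499 = 179.62 K

179.62 K


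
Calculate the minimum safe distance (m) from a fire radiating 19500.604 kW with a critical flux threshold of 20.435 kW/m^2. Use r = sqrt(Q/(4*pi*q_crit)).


4*pi*q_crit = 256.79
Q/(4*pi*q_crit) = 75.939
r = sqrt(75.939) = 8.7143 m

8.7143 m


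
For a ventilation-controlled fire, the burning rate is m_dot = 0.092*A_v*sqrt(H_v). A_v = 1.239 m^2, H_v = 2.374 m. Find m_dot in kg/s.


sqrt(H_v) = 1.5408
m_dot = 0.092 * 1.239 * 1.5408 = 0.17563 kg/s

0.17563 kg/s


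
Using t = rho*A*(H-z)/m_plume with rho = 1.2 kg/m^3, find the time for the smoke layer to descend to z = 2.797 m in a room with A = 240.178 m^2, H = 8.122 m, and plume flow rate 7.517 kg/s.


H - z = 5.325 m
t = 1.2 * 240.178 * 5.325 / 7.517 = 204.17 s

204.17 s


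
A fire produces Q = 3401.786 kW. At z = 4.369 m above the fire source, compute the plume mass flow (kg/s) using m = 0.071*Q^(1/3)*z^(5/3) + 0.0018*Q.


Q^(1/3) = 15.040
z^(5/3) = 11.676
First term = 0.071 * 15.040 * 11.676 = 12.468
Second term = 0.0018 * 3401.786 = 6.1232
m = 18.591 kg/s

18.591 kg/s


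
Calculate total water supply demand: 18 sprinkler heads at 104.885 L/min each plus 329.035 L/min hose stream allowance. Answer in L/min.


Sprinkler demand = 18 * 104.885 = 1887.93 L/min
Total = 1887.93 + 329.035 = 2216.965 L/min

2216.965 L/min


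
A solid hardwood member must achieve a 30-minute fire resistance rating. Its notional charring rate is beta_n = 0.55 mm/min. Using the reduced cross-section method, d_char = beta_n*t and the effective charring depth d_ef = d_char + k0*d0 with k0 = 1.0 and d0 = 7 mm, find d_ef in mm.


d_char = 0.55 * 30 = 16.5 mm
d_ef = 16.5 + 1.0*7 = 23.5 mm

23.5 mm


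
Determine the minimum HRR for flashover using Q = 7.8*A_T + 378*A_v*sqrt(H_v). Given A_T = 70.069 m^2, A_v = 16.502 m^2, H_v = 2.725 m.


7.8*A_T = 546.54
sqrt(H_v) = 1.6508
378*A_v*sqrt(H_v) = 10297
Q = 546.54 + 10297 = 10844 kW

10844 kW


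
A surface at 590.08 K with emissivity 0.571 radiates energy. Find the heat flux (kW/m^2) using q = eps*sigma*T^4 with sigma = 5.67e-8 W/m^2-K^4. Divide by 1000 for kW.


T^4 = 1.2124e+11
q = 0.571 * 5.67e-8 * 1.2124e+11 / 1000 = 3.9252 kW/m^2

3.9252 kW/m^2


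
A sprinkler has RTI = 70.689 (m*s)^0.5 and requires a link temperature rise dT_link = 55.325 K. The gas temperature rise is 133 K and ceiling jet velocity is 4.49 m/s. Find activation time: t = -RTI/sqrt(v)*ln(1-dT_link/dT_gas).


dT_link/dT_gas = 0.41598
ln(1 - 0.41598) = -0.53782
t = -70.689 / sqrt(4.49) * -0.53782 = 17.942 s

17.942 s


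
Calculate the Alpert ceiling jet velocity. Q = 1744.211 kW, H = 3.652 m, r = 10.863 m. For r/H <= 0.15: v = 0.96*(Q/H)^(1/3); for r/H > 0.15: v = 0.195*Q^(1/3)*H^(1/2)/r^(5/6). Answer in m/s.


r/H = 10.863 / 3.652 = 2.9745
r/H > 0.15, so v = 0.195*Q^(1/3)*H^(1/2)/r^(5/6)
Q^(1/3) = 12.037
H^(1/2) = 1.9110
r^(5/6) = 7.2995
v = 0.195 * 12.037 * 1.9110 / 7.2995 = 0.61453 m/s

0.61453 m/s


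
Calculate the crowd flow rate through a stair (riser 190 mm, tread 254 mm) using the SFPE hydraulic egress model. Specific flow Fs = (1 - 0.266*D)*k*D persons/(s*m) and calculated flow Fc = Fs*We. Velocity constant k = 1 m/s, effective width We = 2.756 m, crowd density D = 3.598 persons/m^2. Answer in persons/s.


1 - 0.266*D = 1 - 0.266*3.598 = 0.042932
Fs = 0.042932 * 1 * 3.598 = 0.15447 persons/(s*m)
Fc = 0.15447 * 2.756 = 0.42572 persons/s

0.42572 persons/s


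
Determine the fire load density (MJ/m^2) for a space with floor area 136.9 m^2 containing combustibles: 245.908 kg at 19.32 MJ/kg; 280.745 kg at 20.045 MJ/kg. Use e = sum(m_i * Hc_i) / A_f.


Total energy = 245.908*19.32 + 280.745*20.045
= 4750.943 + 5627.534
= 10378.48 MJ
e = 10378.48 / 136.9 = 75.811 MJ/m^2

75.811 MJ/m^2


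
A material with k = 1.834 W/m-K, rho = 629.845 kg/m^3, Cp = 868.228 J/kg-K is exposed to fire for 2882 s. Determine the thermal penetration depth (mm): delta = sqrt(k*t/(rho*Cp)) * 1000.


alpha = 1.834 / (629.845 * 868.228) = 3.3538e-06 m^2/s
alpha * t = 0.0096655
delta = sqrt(0.0096655) * 1000 = 98.313 mm

98.313 mm


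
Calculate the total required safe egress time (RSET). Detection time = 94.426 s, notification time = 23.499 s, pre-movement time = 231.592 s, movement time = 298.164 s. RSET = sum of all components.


Total = 94.426 + 23.499 + 231.592 + 298.164 = 647.681 s

647.681 s


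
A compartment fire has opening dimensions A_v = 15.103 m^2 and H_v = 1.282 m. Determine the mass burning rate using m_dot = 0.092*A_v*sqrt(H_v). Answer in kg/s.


sqrt(H_v) = 1.1323
m_dot = 0.092 * 15.103 * 1.1323 = 1.5732 kg/s

1.5732 kg/s


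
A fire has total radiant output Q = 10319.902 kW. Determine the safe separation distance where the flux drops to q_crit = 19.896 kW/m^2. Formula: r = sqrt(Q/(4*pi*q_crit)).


4*pi*q_crit = 250.02
Q/(4*pi*q_crit) = 41.276
r = sqrt(41.276) = 6.4247 m

6.4247 m


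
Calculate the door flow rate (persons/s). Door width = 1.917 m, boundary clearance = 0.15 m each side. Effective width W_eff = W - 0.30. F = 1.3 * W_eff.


W_eff = 1.917 - 0.30 = 1.617 m
F = 1.3 * 1.617 = 2.1021 persons/s

2.1021 persons/s


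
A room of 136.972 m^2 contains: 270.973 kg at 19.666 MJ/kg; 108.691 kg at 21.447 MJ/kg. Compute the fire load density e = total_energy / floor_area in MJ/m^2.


Total energy = 270.973*19.666 + 108.691*21.447
= 5328.955 + 2331.096
= 7660.051 MJ
e = 7660.051 / 136.972 = 55.924 MJ/m^2

55.924 MJ/m^2


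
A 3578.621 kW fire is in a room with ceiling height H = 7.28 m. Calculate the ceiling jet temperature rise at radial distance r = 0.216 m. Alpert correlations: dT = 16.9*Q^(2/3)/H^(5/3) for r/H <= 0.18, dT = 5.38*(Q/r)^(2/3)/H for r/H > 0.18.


r/H = 0.216 / 7.28 = 0.029670
r/H <= 0.18, so dT = 16.9*Q^(2/3)/H^(5/3)
Q^(2/3) = 233.96
H^(5/3) = 27.345
dT = 16.9 * 233.96 / 27.345 = 144.59 K

144.59 K


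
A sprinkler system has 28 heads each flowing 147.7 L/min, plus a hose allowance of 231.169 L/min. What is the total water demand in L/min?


Sprinkler demand = 28 * 147.7 = 4135.6 L/min
Total = 4135.6 + 231.169 = 4366.769 L/min

4366.769 L/min


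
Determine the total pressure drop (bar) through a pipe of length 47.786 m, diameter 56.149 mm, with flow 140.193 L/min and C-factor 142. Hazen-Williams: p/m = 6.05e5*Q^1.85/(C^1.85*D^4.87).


Q^1.85 = 9363.6
C^1.85 = 9588.1
D^4.87 = 3.3059e+08
p/m = 0.0017872 bar/m
p_total = 0.0017872 * 47.786 = 0.085403 bar

0.085403 bar


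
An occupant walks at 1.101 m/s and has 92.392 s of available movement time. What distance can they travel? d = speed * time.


d = 1.101 * 92.392 = 101.72 m

101.72 m


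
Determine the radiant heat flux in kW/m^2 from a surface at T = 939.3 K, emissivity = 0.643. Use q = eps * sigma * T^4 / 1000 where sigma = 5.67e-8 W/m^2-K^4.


T^4 = 7.7843e+11
q = 0.643 * 5.67e-8 * 7.7843e+11 / 1000 = 28.380 kW/m^2

28.380 kW/m^2


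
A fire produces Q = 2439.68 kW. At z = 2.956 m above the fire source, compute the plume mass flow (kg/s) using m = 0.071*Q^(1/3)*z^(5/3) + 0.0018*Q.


Q^(1/3) = 13.462
z^(5/3) = 6.0885
First term = 0.071 * 13.462 * 6.0885 = 5.8194
Second term = 0.0018 * 2439.68 = 4.3914
m = 10.211 kg/s

10.211 kg/s


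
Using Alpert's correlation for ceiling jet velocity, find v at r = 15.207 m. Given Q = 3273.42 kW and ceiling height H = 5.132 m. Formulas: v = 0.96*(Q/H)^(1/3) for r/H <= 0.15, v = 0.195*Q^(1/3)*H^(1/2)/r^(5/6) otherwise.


r/H = 15.207 / 5.132 = 2.9632
r/H > 0.15, so v = 0.195*Q^(1/3)*H^(1/2)/r^(5/6)
Q^(1/3) = 14.848
H^(1/2) = 2.2654
r^(5/6) = 9.6613
v = 0.195 * 14.848 * 2.2654 / 9.6613 = 0.67890 m/s

0.67890 m/s


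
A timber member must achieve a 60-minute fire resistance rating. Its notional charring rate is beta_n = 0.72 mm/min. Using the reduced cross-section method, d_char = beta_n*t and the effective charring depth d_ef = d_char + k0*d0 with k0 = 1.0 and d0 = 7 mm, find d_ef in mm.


d_char = 0.72 * 60 = 43.2 mm
d_ef = 43.2 + 1.0*7 = 50.2 mm

50.2 mm


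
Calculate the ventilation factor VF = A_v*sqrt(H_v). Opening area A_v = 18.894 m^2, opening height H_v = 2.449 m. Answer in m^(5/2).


sqrt(H_v) = 1.5649
VF = 18.894 * 1.5649 = 29.568 m^(5/2)

29.568 m^(5/2)


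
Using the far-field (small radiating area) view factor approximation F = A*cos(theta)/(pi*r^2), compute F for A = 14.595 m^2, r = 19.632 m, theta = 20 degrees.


cos(20 deg) = 0.93969
pi*r^2 = 1210.8
F = 14.595 * 0.93969 / 1210.8 = 0.011327

0.011327


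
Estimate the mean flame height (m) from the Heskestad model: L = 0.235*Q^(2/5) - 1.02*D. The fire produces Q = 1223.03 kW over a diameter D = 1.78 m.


Q^(2/5) = 17.178
0.235 * Q^(2/5) = 4.0369
1.02 * D = 1.8156
L = 2.2213 m

2.2213 m


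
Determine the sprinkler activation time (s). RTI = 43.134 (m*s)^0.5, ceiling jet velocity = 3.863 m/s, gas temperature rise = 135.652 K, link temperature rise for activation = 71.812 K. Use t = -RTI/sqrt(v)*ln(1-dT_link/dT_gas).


dT_link/dT_gas = 0.52938
ln(1 - 0.52938) = -0.75371
t = -43.134 / sqrt(3.863) * -0.75371 = 16.541 s

16.541 s


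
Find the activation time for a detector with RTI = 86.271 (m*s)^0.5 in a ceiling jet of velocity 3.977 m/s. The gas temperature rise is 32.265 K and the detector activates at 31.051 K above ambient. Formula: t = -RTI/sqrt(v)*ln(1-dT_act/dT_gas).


dT_act/dT_gas = 0.96237
ln(1 - 0.96237) = -3.2801
t = -86.271 / sqrt(3.977) * -3.2801 = 141.90 s

141.90 s


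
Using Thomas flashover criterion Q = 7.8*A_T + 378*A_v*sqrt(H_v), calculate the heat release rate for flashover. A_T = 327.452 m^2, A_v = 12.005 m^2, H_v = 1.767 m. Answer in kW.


7.8*A_T = 2554.1
sqrt(H_v) = 1.3293
378*A_v*sqrt(H_v) = 6032.2
Q = 2554.1 + 6032.2 = 8586.3 kW

8586.3 kW


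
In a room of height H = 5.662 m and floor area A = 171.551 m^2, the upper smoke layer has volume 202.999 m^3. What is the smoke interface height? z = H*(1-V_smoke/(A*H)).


V/(A*H) = 0.20899
1 - 0.20899 = 0.79101
z = 5.662 * 0.79101 = 4.4787 m

4.4787 m


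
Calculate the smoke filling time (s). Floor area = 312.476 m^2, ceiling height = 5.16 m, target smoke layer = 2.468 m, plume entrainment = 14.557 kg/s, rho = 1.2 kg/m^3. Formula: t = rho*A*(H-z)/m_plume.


H - z = 2.692 m
t = 1.2 * 312.476 * 2.692 / 14.557 = 69.343 s

69.343 s


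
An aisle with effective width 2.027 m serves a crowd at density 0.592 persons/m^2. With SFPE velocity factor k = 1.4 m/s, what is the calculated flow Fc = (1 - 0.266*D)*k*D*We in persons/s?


1 - 0.266*D = 1 - 0.266*0.592 = 0.84253
Fs = 0.84253 * 1.4 * 0.592 = 0.69829 persons/(s*m)
Fc = 0.69829 * 2.027 = 1.4154 persons/s

1.4154 persons/s


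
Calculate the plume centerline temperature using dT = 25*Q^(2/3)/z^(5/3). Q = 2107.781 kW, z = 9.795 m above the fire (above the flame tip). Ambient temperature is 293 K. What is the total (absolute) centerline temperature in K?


Q^(2/3) = 164.39
z^(5/3) = 44.841
dT = 25 * 164.39 / 44.841 = 91.654 K
T = 293 + 91.654 = 384.65 K

384.65 K


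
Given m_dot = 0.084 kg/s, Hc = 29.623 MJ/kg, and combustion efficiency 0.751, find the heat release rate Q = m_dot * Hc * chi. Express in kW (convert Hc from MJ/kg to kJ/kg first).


Hc = 29.623 MJ/kg = 29.623 * 1000 kJ/kg = 29623 kJ/kg
Q = 0.084 kg/s * 29623 kJ/kg * 0.751 = 1868.7 kW

1868.7 kW


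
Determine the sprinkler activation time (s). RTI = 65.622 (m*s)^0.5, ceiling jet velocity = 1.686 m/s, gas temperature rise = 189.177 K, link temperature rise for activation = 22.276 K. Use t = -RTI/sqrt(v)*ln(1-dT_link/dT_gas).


dT_link/dT_gas = 0.11775
ln(1 - 0.11775) = -0.12528
t = -65.622 / sqrt(1.686) * -0.12528 = 6.3316 s

6.3316 s


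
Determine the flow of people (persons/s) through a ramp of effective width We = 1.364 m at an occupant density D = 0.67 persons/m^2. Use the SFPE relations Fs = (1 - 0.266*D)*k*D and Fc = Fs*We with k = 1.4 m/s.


1 - 0.266*D = 1 - 0.266*0.67 = 0.82178
Fs = 0.82178 * 1.4 * 0.67 = 0.77083 persons/(s*m)
Fc = 0.77083 * 1.364 = 1.0514 persons/s

1.0514 persons/s


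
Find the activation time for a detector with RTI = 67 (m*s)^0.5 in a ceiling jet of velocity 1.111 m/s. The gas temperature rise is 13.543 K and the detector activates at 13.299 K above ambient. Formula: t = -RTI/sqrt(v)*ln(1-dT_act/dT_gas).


dT_act/dT_gas = 0.98198
ln(1 - 0.98198) = -4.0165
t = -67 / sqrt(1.111) * -4.0165 = 255.31 s

255.31 s


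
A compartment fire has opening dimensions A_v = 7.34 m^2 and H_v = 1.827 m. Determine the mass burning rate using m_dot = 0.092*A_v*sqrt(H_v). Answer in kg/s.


sqrt(H_v) = 1.3517
m_dot = 0.092 * 7.34 * 1.3517 = 0.91275 kg/s

0.91275 kg/s


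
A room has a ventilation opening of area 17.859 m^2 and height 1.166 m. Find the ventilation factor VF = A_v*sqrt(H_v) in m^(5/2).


sqrt(H_v) = 1.0798
VF = 17.859 * 1.0798 = 19.284 m^(5/2)

19.284 m^(5/2)


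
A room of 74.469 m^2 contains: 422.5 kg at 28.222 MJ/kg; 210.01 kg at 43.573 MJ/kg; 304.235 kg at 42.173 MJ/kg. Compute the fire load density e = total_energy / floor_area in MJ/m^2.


Total energy = 422.5*28.222 + 210.01*43.573 + 304.235*42.173
= 11923.795 + 9150.766 + 12830.50
= 33905.06 MJ
e = 33905.06 / 74.469 = 455.29 MJ/m^2

455.29 MJ/m^2
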